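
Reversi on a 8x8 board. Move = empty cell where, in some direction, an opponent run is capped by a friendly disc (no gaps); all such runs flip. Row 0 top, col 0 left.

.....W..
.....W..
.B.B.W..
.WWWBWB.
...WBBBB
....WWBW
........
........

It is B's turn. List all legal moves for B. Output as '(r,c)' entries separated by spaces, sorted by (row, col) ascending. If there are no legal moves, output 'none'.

(0,4): no bracket -> illegal
(0,6): no bracket -> illegal
(1,4): flips 1 -> legal
(1,6): flips 1 -> legal
(2,0): no bracket -> illegal
(2,2): flips 1 -> legal
(2,4): flips 1 -> legal
(2,6): flips 1 -> legal
(3,0): flips 3 -> legal
(4,0): no bracket -> illegal
(4,1): flips 2 -> legal
(4,2): flips 1 -> legal
(5,2): flips 1 -> legal
(5,3): flips 4 -> legal
(6,3): flips 1 -> legal
(6,4): flips 2 -> legal
(6,5): flips 4 -> legal
(6,6): flips 1 -> legal
(6,7): flips 1 -> legal

Answer: (1,4) (1,6) (2,2) (2,4) (2,6) (3,0) (4,1) (4,2) (5,2) (5,3) (6,3) (6,4) (6,5) (6,6) (6,7)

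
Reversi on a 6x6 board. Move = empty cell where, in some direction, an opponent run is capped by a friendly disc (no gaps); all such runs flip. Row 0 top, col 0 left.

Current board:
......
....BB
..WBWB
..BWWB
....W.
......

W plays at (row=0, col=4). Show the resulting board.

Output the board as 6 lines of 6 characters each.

Place W at (0,4); scan 8 dirs for brackets.
Dir NW: edge -> no flip
Dir N: edge -> no flip
Dir NE: edge -> no flip
Dir W: first cell '.' (not opp) -> no flip
Dir E: first cell '.' (not opp) -> no flip
Dir SW: first cell '.' (not opp) -> no flip
Dir S: opp run (1,4) capped by W -> flip
Dir SE: opp run (1,5), next=edge -> no flip
All flips: (1,4)

Answer: ....W.
....WB
..WBWB
..BWWB
....W.
......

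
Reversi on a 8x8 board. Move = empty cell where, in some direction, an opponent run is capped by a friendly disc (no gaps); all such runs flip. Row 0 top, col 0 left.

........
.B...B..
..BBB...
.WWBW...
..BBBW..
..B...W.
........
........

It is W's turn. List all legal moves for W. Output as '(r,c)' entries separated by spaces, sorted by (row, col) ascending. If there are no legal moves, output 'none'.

(0,0): no bracket -> illegal
(0,1): no bracket -> illegal
(0,2): no bracket -> illegal
(0,4): no bracket -> illegal
(0,5): no bracket -> illegal
(0,6): no bracket -> illegal
(1,0): no bracket -> illegal
(1,2): flips 2 -> legal
(1,3): flips 1 -> legal
(1,4): flips 2 -> legal
(1,6): no bracket -> illegal
(2,0): no bracket -> illegal
(2,1): no bracket -> illegal
(2,5): no bracket -> illegal
(2,6): no bracket -> illegal
(3,5): no bracket -> illegal
(4,1): flips 3 -> legal
(5,1): no bracket -> illegal
(5,3): flips 1 -> legal
(5,4): flips 2 -> legal
(5,5): no bracket -> illegal
(6,1): flips 2 -> legal
(6,2): flips 2 -> legal
(6,3): no bracket -> illegal

Answer: (1,2) (1,3) (1,4) (4,1) (5,3) (5,4) (6,1) (6,2)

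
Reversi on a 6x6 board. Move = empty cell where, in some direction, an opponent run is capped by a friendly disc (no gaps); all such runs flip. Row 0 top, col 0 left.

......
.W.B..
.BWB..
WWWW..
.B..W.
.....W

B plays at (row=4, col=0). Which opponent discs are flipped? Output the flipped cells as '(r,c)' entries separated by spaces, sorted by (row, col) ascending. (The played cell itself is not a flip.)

Answer: (2,2) (3,1)

Derivation:
Dir NW: edge -> no flip
Dir N: opp run (3,0), next='.' -> no flip
Dir NE: opp run (3,1) (2,2) capped by B -> flip
Dir W: edge -> no flip
Dir E: first cell 'B' (not opp) -> no flip
Dir SW: edge -> no flip
Dir S: first cell '.' (not opp) -> no flip
Dir SE: first cell '.' (not opp) -> no flip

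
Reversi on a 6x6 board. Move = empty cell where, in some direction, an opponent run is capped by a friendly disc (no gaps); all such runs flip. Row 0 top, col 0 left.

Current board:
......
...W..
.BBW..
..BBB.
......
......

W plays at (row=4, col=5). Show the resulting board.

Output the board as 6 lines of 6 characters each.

Place W at (4,5); scan 8 dirs for brackets.
Dir NW: opp run (3,4) capped by W -> flip
Dir N: first cell '.' (not opp) -> no flip
Dir NE: edge -> no flip
Dir W: first cell '.' (not opp) -> no flip
Dir E: edge -> no flip
Dir SW: first cell '.' (not opp) -> no flip
Dir S: first cell '.' (not opp) -> no flip
Dir SE: edge -> no flip
All flips: (3,4)

Answer: ......
...W..
.BBW..
..BBW.
.....W
......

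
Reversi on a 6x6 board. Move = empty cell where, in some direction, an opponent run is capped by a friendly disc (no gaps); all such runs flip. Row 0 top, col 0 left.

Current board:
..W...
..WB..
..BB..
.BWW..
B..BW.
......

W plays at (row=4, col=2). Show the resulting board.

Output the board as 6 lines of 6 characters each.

Answer: ..W...
..WB..
..BB..
.BWW..
B.WWW.
......

Derivation:
Place W at (4,2); scan 8 dirs for brackets.
Dir NW: opp run (3,1), next='.' -> no flip
Dir N: first cell 'W' (not opp) -> no flip
Dir NE: first cell 'W' (not opp) -> no flip
Dir W: first cell '.' (not opp) -> no flip
Dir E: opp run (4,3) capped by W -> flip
Dir SW: first cell '.' (not opp) -> no flip
Dir S: first cell '.' (not opp) -> no flip
Dir SE: first cell '.' (not opp) -> no flip
All flips: (4,3)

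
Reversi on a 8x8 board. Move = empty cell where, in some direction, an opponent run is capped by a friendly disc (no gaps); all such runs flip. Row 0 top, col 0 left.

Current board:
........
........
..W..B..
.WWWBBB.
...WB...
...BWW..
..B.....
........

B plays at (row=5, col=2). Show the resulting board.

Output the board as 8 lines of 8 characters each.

Answer: ........
........
..W..B..
.WWWBBB.
...BB...
..BBWW..
..B.....
........

Derivation:
Place B at (5,2); scan 8 dirs for brackets.
Dir NW: first cell '.' (not opp) -> no flip
Dir N: first cell '.' (not opp) -> no flip
Dir NE: opp run (4,3) capped by B -> flip
Dir W: first cell '.' (not opp) -> no flip
Dir E: first cell 'B' (not opp) -> no flip
Dir SW: first cell '.' (not opp) -> no flip
Dir S: first cell 'B' (not opp) -> no flip
Dir SE: first cell '.' (not opp) -> no flip
All flips: (4,3)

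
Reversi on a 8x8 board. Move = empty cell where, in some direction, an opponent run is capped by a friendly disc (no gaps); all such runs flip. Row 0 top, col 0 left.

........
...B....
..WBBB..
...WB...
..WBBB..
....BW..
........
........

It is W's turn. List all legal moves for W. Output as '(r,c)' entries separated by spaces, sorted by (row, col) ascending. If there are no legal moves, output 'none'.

Answer: (0,3) (0,4) (1,5) (2,6) (3,5) (4,6) (5,3)

Derivation:
(0,2): no bracket -> illegal
(0,3): flips 2 -> legal
(0,4): flips 1 -> legal
(1,2): no bracket -> illegal
(1,4): no bracket -> illegal
(1,5): flips 1 -> legal
(1,6): no bracket -> illegal
(2,6): flips 3 -> legal
(3,2): no bracket -> illegal
(3,5): flips 2 -> legal
(3,6): no bracket -> illegal
(4,6): flips 3 -> legal
(5,2): no bracket -> illegal
(5,3): flips 2 -> legal
(5,6): no bracket -> illegal
(6,3): no bracket -> illegal
(6,4): no bracket -> illegal
(6,5): no bracket -> illegal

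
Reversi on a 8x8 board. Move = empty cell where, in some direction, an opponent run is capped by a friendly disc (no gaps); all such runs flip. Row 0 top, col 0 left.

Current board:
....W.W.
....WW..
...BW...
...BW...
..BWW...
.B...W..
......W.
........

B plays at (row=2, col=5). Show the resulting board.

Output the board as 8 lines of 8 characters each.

Place B at (2,5); scan 8 dirs for brackets.
Dir NW: opp run (1,4), next='.' -> no flip
Dir N: opp run (1,5), next='.' -> no flip
Dir NE: first cell '.' (not opp) -> no flip
Dir W: opp run (2,4) capped by B -> flip
Dir E: first cell '.' (not opp) -> no flip
Dir SW: opp run (3,4) (4,3), next='.' -> no flip
Dir S: first cell '.' (not opp) -> no flip
Dir SE: first cell '.' (not opp) -> no flip
All flips: (2,4)

Answer: ....W.W.
....WW..
...BBB..
...BW...
..BWW...
.B...W..
......W.
........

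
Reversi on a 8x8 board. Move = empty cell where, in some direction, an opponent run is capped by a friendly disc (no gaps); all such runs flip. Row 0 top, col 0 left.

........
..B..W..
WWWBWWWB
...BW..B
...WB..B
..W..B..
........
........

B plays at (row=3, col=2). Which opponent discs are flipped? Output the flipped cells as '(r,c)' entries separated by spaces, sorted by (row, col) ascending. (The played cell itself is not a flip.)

Dir NW: opp run (2,1), next='.' -> no flip
Dir N: opp run (2,2) capped by B -> flip
Dir NE: first cell 'B' (not opp) -> no flip
Dir W: first cell '.' (not opp) -> no flip
Dir E: first cell 'B' (not opp) -> no flip
Dir SW: first cell '.' (not opp) -> no flip
Dir S: first cell '.' (not opp) -> no flip
Dir SE: opp run (4,3), next='.' -> no flip

Answer: (2,2)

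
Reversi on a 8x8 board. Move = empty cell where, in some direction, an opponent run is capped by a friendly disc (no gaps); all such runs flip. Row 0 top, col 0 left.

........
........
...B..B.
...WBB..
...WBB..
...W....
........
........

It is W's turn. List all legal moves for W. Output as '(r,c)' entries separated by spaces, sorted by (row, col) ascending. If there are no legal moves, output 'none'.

Answer: (1,3) (1,7) (2,5) (3,6) (4,6) (5,5)

Derivation:
(1,2): no bracket -> illegal
(1,3): flips 1 -> legal
(1,4): no bracket -> illegal
(1,5): no bracket -> illegal
(1,6): no bracket -> illegal
(1,7): flips 3 -> legal
(2,2): no bracket -> illegal
(2,4): no bracket -> illegal
(2,5): flips 1 -> legal
(2,7): no bracket -> illegal
(3,2): no bracket -> illegal
(3,6): flips 2 -> legal
(3,7): no bracket -> illegal
(4,6): flips 2 -> legal
(5,4): no bracket -> illegal
(5,5): flips 1 -> legal
(5,6): no bracket -> illegal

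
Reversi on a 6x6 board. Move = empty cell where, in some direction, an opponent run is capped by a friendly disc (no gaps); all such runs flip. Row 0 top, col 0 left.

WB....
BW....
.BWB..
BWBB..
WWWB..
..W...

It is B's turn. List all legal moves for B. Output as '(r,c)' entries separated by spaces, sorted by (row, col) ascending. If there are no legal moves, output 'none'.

Answer: (1,2) (5,0) (5,1)

Derivation:
(0,2): no bracket -> illegal
(1,2): flips 2 -> legal
(1,3): no bracket -> illegal
(2,0): no bracket -> illegal
(5,0): flips 2 -> legal
(5,1): flips 3 -> legal
(5,3): no bracket -> illegal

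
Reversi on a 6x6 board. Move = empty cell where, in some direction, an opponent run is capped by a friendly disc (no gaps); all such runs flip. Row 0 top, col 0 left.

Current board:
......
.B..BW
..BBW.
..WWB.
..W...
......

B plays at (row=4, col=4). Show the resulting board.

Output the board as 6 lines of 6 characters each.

Place B at (4,4); scan 8 dirs for brackets.
Dir NW: opp run (3,3) capped by B -> flip
Dir N: first cell 'B' (not opp) -> no flip
Dir NE: first cell '.' (not opp) -> no flip
Dir W: first cell '.' (not opp) -> no flip
Dir E: first cell '.' (not opp) -> no flip
Dir SW: first cell '.' (not opp) -> no flip
Dir S: first cell '.' (not opp) -> no flip
Dir SE: first cell '.' (not opp) -> no flip
All flips: (3,3)

Answer: ......
.B..BW
..BBW.
..WBB.
..W.B.
......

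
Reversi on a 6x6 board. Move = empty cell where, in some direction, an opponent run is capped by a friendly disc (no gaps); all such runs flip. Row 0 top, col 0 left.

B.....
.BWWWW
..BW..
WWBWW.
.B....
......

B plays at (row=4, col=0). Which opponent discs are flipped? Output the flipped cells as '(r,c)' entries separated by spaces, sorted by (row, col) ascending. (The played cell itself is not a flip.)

Answer: (3,1)

Derivation:
Dir NW: edge -> no flip
Dir N: opp run (3,0), next='.' -> no flip
Dir NE: opp run (3,1) capped by B -> flip
Dir W: edge -> no flip
Dir E: first cell 'B' (not opp) -> no flip
Dir SW: edge -> no flip
Dir S: first cell '.' (not opp) -> no flip
Dir SE: first cell '.' (not opp) -> no flip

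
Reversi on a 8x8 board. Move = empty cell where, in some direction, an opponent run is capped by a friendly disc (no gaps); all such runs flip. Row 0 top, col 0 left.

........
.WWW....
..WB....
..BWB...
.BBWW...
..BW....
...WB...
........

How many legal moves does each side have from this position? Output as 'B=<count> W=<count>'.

-- B to move --
(0,0): no bracket -> illegal
(0,1): flips 1 -> legal
(0,2): flips 2 -> legal
(0,3): flips 1 -> legal
(0,4): no bracket -> illegal
(1,0): no bracket -> illegal
(1,4): no bracket -> illegal
(2,0): no bracket -> illegal
(2,1): flips 1 -> legal
(2,4): flips 1 -> legal
(3,1): no bracket -> illegal
(3,5): no bracket -> illegal
(4,5): flips 2 -> legal
(5,4): flips 3 -> legal
(5,5): no bracket -> illegal
(6,2): flips 1 -> legal
(7,2): no bracket -> illegal
(7,3): flips 4 -> legal
(7,4): flips 1 -> legal
B mobility = 10
-- W to move --
(1,4): no bracket -> illegal
(2,1): flips 1 -> legal
(2,4): flips 2 -> legal
(2,5): flips 1 -> legal
(3,0): flips 2 -> legal
(3,1): flips 2 -> legal
(3,5): flips 1 -> legal
(4,0): flips 2 -> legal
(4,5): flips 2 -> legal
(5,0): no bracket -> illegal
(5,1): flips 2 -> legal
(5,4): no bracket -> illegal
(5,5): no bracket -> illegal
(6,1): flips 1 -> legal
(6,2): flips 3 -> legal
(6,5): flips 1 -> legal
(7,3): no bracket -> illegal
(7,4): no bracket -> illegal
(7,5): flips 1 -> legal
W mobility = 13

Answer: B=10 W=13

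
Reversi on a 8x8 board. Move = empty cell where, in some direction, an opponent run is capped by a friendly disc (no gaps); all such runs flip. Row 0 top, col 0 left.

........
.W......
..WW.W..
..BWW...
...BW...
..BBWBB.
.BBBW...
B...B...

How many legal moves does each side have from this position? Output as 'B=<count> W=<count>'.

Answer: B=11 W=12

Derivation:
-- B to move --
(0,0): flips 4 -> legal
(0,1): no bracket -> illegal
(0,2): no bracket -> illegal
(1,0): no bracket -> illegal
(1,2): flips 1 -> legal
(1,3): flips 2 -> legal
(1,4): flips 1 -> legal
(1,5): no bracket -> illegal
(1,6): flips 2 -> legal
(2,0): no bracket -> illegal
(2,1): no bracket -> illegal
(2,4): flips 4 -> legal
(2,6): no bracket -> illegal
(3,1): no bracket -> illegal
(3,5): flips 3 -> legal
(3,6): no bracket -> illegal
(4,2): no bracket -> illegal
(4,5): flips 2 -> legal
(6,5): flips 2 -> legal
(7,3): flips 1 -> legal
(7,5): flips 1 -> legal
B mobility = 11
-- W to move --
(2,1): flips 2 -> legal
(3,1): flips 1 -> legal
(4,1): flips 1 -> legal
(4,2): flips 3 -> legal
(4,5): no bracket -> illegal
(4,6): flips 1 -> legal
(4,7): no bracket -> illegal
(5,0): no bracket -> illegal
(5,1): flips 2 -> legal
(5,7): flips 2 -> legal
(6,0): flips 3 -> legal
(6,5): no bracket -> illegal
(6,6): flips 1 -> legal
(6,7): no bracket -> illegal
(7,1): flips 2 -> legal
(7,2): flips 1 -> legal
(7,3): flips 3 -> legal
(7,5): no bracket -> illegal
W mobility = 12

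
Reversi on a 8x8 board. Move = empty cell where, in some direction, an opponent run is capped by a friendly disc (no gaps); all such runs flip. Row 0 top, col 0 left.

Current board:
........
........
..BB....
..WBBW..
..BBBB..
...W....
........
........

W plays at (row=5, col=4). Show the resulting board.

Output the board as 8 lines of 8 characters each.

Answer: ........
........
..BB....
..WBBW..
..BWBB..
...WW...
........
........

Derivation:
Place W at (5,4); scan 8 dirs for brackets.
Dir NW: opp run (4,3) capped by W -> flip
Dir N: opp run (4,4) (3,4), next='.' -> no flip
Dir NE: opp run (4,5), next='.' -> no flip
Dir W: first cell 'W' (not opp) -> no flip
Dir E: first cell '.' (not opp) -> no flip
Dir SW: first cell '.' (not opp) -> no flip
Dir S: first cell '.' (not opp) -> no flip
Dir SE: first cell '.' (not opp) -> no flip
All flips: (4,3)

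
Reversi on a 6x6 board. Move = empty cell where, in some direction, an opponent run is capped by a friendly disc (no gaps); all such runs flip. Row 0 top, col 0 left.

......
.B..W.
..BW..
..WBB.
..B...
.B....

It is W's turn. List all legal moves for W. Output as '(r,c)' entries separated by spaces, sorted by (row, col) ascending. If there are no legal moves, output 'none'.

(0,0): no bracket -> illegal
(0,1): no bracket -> illegal
(0,2): no bracket -> illegal
(1,0): no bracket -> illegal
(1,2): flips 1 -> legal
(1,3): no bracket -> illegal
(2,0): no bracket -> illegal
(2,1): flips 1 -> legal
(2,4): no bracket -> illegal
(2,5): no bracket -> illegal
(3,1): no bracket -> illegal
(3,5): flips 2 -> legal
(4,0): no bracket -> illegal
(4,1): no bracket -> illegal
(4,3): flips 1 -> legal
(4,4): no bracket -> illegal
(4,5): flips 1 -> legal
(5,0): no bracket -> illegal
(5,2): flips 1 -> legal
(5,3): no bracket -> illegal

Answer: (1,2) (2,1) (3,5) (4,3) (4,5) (5,2)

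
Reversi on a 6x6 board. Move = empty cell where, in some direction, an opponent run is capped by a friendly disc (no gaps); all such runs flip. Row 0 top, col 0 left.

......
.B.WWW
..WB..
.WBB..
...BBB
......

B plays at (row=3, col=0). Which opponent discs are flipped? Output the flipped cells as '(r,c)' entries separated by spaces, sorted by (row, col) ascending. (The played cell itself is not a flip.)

Answer: (3,1)

Derivation:
Dir NW: edge -> no flip
Dir N: first cell '.' (not opp) -> no flip
Dir NE: first cell '.' (not opp) -> no flip
Dir W: edge -> no flip
Dir E: opp run (3,1) capped by B -> flip
Dir SW: edge -> no flip
Dir S: first cell '.' (not opp) -> no flip
Dir SE: first cell '.' (not opp) -> no flip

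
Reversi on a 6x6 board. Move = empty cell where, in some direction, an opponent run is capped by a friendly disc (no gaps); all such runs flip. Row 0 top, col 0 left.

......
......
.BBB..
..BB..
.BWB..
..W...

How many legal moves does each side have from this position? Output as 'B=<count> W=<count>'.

Answer: B=1 W=6

Derivation:
-- B to move --
(3,1): no bracket -> illegal
(5,1): flips 1 -> legal
(5,3): no bracket -> illegal
B mobility = 1
-- W to move --
(1,0): no bracket -> illegal
(1,1): no bracket -> illegal
(1,2): flips 2 -> legal
(1,3): no bracket -> illegal
(1,4): no bracket -> illegal
(2,0): no bracket -> illegal
(2,4): flips 1 -> legal
(3,0): flips 1 -> legal
(3,1): no bracket -> illegal
(3,4): flips 1 -> legal
(4,0): flips 1 -> legal
(4,4): flips 1 -> legal
(5,0): no bracket -> illegal
(5,1): no bracket -> illegal
(5,3): no bracket -> illegal
(5,4): no bracket -> illegal
W mobility = 6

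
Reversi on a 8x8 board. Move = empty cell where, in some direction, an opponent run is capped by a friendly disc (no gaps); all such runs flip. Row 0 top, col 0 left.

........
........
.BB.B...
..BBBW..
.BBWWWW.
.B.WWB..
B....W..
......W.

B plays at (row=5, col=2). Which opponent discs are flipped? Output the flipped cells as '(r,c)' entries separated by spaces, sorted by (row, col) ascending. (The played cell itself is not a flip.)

Dir NW: first cell 'B' (not opp) -> no flip
Dir N: first cell 'B' (not opp) -> no flip
Dir NE: opp run (4,3) capped by B -> flip
Dir W: first cell 'B' (not opp) -> no flip
Dir E: opp run (5,3) (5,4) capped by B -> flip
Dir SW: first cell '.' (not opp) -> no flip
Dir S: first cell '.' (not opp) -> no flip
Dir SE: first cell '.' (not opp) -> no flip

Answer: (4,3) (5,3) (5,4)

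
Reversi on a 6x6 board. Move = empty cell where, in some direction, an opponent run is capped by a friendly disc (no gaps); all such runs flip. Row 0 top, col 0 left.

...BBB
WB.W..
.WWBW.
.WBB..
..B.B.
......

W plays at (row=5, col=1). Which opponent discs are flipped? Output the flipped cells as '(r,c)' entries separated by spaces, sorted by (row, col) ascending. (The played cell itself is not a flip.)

Dir NW: first cell '.' (not opp) -> no flip
Dir N: first cell '.' (not opp) -> no flip
Dir NE: opp run (4,2) (3,3) capped by W -> flip
Dir W: first cell '.' (not opp) -> no flip
Dir E: first cell '.' (not opp) -> no flip
Dir SW: edge -> no flip
Dir S: edge -> no flip
Dir SE: edge -> no flip

Answer: (3,3) (4,2)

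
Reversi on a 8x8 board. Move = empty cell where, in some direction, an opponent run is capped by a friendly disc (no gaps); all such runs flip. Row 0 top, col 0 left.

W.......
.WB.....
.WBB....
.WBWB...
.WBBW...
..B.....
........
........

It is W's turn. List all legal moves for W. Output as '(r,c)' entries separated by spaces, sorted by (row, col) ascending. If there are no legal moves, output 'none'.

Answer: (0,3) (1,3) (1,4) (2,4) (3,5) (5,1) (5,3) (5,4) (6,3)

Derivation:
(0,1): no bracket -> illegal
(0,2): no bracket -> illegal
(0,3): flips 1 -> legal
(1,3): flips 3 -> legal
(1,4): flips 2 -> legal
(2,4): flips 3 -> legal
(2,5): no bracket -> illegal
(3,5): flips 1 -> legal
(4,5): no bracket -> illegal
(5,1): flips 1 -> legal
(5,3): flips 2 -> legal
(5,4): flips 2 -> legal
(6,1): no bracket -> illegal
(6,2): no bracket -> illegal
(6,3): flips 1 -> legal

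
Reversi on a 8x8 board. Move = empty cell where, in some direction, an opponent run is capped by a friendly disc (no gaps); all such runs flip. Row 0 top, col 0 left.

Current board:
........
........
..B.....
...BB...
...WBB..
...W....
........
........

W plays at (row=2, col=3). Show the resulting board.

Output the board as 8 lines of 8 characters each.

Place W at (2,3); scan 8 dirs for brackets.
Dir NW: first cell '.' (not opp) -> no flip
Dir N: first cell '.' (not opp) -> no flip
Dir NE: first cell '.' (not opp) -> no flip
Dir W: opp run (2,2), next='.' -> no flip
Dir E: first cell '.' (not opp) -> no flip
Dir SW: first cell '.' (not opp) -> no flip
Dir S: opp run (3,3) capped by W -> flip
Dir SE: opp run (3,4) (4,5), next='.' -> no flip
All flips: (3,3)

Answer: ........
........
..BW....
...WB...
...WBB..
...W....
........
........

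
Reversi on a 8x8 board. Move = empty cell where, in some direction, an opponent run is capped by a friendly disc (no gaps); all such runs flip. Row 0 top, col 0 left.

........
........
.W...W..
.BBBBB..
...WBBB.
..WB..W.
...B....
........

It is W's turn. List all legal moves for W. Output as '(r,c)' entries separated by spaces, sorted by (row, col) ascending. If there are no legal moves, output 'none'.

(2,0): no bracket -> illegal
(2,2): no bracket -> illegal
(2,3): flips 3 -> legal
(2,4): no bracket -> illegal
(2,6): no bracket -> illegal
(3,0): no bracket -> illegal
(3,6): flips 1 -> legal
(3,7): no bracket -> illegal
(4,0): no bracket -> illegal
(4,1): flips 1 -> legal
(4,2): no bracket -> illegal
(4,7): flips 3 -> legal
(5,4): flips 1 -> legal
(5,5): flips 2 -> legal
(5,7): no bracket -> illegal
(6,2): no bracket -> illegal
(6,4): no bracket -> illegal
(7,2): no bracket -> illegal
(7,3): flips 2 -> legal
(7,4): flips 1 -> legal

Answer: (2,3) (3,6) (4,1) (4,7) (5,4) (5,5) (7,3) (7,4)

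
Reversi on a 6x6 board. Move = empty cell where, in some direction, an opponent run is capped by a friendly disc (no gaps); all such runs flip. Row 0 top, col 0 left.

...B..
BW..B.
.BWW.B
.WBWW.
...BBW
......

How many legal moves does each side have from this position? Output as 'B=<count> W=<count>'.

-- B to move --
(0,0): flips 3 -> legal
(0,1): flips 1 -> legal
(0,2): no bracket -> illegal
(1,2): flips 2 -> legal
(1,3): flips 2 -> legal
(2,0): no bracket -> illegal
(2,4): flips 3 -> legal
(3,0): flips 1 -> legal
(3,5): flips 2 -> legal
(4,0): no bracket -> illegal
(4,1): flips 1 -> legal
(4,2): no bracket -> illegal
(5,4): no bracket -> illegal
(5,5): no bracket -> illegal
B mobility = 8
-- W to move --
(0,0): no bracket -> illegal
(0,1): no bracket -> illegal
(0,2): no bracket -> illegal
(0,4): no bracket -> illegal
(0,5): flips 1 -> legal
(1,2): no bracket -> illegal
(1,3): no bracket -> illegal
(1,5): no bracket -> illegal
(2,0): flips 1 -> legal
(2,4): no bracket -> illegal
(3,0): no bracket -> illegal
(3,5): no bracket -> illegal
(4,1): flips 1 -> legal
(4,2): flips 3 -> legal
(5,2): flips 1 -> legal
(5,3): flips 1 -> legal
(5,4): flips 1 -> legal
(5,5): flips 1 -> legal
W mobility = 8

Answer: B=8 W=8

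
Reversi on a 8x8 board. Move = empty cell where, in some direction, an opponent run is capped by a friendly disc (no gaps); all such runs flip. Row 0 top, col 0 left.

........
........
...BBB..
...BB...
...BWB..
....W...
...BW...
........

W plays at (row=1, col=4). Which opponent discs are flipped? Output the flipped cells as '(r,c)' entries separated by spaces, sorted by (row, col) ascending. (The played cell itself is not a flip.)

Answer: (2,4) (3,4)

Derivation:
Dir NW: first cell '.' (not opp) -> no flip
Dir N: first cell '.' (not opp) -> no flip
Dir NE: first cell '.' (not opp) -> no flip
Dir W: first cell '.' (not opp) -> no flip
Dir E: first cell '.' (not opp) -> no flip
Dir SW: opp run (2,3), next='.' -> no flip
Dir S: opp run (2,4) (3,4) capped by W -> flip
Dir SE: opp run (2,5), next='.' -> no flip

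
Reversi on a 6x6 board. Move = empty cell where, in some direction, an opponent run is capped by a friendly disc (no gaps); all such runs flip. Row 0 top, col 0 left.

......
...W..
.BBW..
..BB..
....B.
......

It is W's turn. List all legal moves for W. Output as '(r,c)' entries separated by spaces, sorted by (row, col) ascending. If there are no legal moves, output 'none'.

Answer: (2,0) (3,1) (4,1) (4,3)

Derivation:
(1,0): no bracket -> illegal
(1,1): no bracket -> illegal
(1,2): no bracket -> illegal
(2,0): flips 2 -> legal
(2,4): no bracket -> illegal
(3,0): no bracket -> illegal
(3,1): flips 1 -> legal
(3,4): no bracket -> illegal
(3,5): no bracket -> illegal
(4,1): flips 1 -> legal
(4,2): no bracket -> illegal
(4,3): flips 1 -> legal
(4,5): no bracket -> illegal
(5,3): no bracket -> illegal
(5,4): no bracket -> illegal
(5,5): no bracket -> illegal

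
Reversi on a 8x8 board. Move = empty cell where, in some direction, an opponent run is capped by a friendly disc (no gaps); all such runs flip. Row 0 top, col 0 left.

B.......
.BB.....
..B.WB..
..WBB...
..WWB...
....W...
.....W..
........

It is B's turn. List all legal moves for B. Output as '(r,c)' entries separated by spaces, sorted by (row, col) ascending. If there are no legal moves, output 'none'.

(1,3): no bracket -> illegal
(1,4): flips 1 -> legal
(1,5): flips 1 -> legal
(2,1): no bracket -> illegal
(2,3): flips 1 -> legal
(3,1): flips 1 -> legal
(3,5): no bracket -> illegal
(4,1): flips 2 -> legal
(4,5): no bracket -> illegal
(5,1): flips 1 -> legal
(5,2): flips 3 -> legal
(5,3): flips 1 -> legal
(5,5): no bracket -> illegal
(5,6): no bracket -> illegal
(6,3): no bracket -> illegal
(6,4): flips 1 -> legal
(6,6): no bracket -> illegal
(7,4): no bracket -> illegal
(7,5): no bracket -> illegal
(7,6): no bracket -> illegal

Answer: (1,4) (1,5) (2,3) (3,1) (4,1) (5,1) (5,2) (5,3) (6,4)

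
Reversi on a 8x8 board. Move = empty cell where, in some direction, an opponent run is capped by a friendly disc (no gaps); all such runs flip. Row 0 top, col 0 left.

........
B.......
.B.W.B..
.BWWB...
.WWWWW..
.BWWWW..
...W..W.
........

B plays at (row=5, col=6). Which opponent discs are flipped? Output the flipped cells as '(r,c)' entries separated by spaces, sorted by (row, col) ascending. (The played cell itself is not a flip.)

Answer: (4,5) (5,2) (5,3) (5,4) (5,5)

Derivation:
Dir NW: opp run (4,5) capped by B -> flip
Dir N: first cell '.' (not opp) -> no flip
Dir NE: first cell '.' (not opp) -> no flip
Dir W: opp run (5,5) (5,4) (5,3) (5,2) capped by B -> flip
Dir E: first cell '.' (not opp) -> no flip
Dir SW: first cell '.' (not opp) -> no flip
Dir S: opp run (6,6), next='.' -> no flip
Dir SE: first cell '.' (not opp) -> no flip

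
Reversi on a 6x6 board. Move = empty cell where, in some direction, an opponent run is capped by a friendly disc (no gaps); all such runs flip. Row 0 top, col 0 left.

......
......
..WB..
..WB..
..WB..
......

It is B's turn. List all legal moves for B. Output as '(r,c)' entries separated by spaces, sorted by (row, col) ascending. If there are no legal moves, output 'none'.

Answer: (1,1) (2,1) (3,1) (4,1) (5,1)

Derivation:
(1,1): flips 1 -> legal
(1,2): no bracket -> illegal
(1,3): no bracket -> illegal
(2,1): flips 2 -> legal
(3,1): flips 1 -> legal
(4,1): flips 2 -> legal
(5,1): flips 1 -> legal
(5,2): no bracket -> illegal
(5,3): no bracket -> illegal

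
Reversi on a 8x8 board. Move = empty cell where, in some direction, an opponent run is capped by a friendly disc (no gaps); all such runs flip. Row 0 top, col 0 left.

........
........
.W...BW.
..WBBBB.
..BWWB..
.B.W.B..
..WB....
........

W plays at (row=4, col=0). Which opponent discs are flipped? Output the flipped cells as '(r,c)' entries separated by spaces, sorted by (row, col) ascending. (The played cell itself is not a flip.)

Dir NW: edge -> no flip
Dir N: first cell '.' (not opp) -> no flip
Dir NE: first cell '.' (not opp) -> no flip
Dir W: edge -> no flip
Dir E: first cell '.' (not opp) -> no flip
Dir SW: edge -> no flip
Dir S: first cell '.' (not opp) -> no flip
Dir SE: opp run (5,1) capped by W -> flip

Answer: (5,1)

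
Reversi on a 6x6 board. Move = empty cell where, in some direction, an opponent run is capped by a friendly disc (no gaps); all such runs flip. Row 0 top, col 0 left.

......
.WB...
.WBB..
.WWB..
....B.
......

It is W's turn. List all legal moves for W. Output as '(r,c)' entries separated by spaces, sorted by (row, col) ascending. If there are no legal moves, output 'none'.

(0,1): no bracket -> illegal
(0,2): flips 2 -> legal
(0,3): flips 1 -> legal
(1,3): flips 2 -> legal
(1,4): flips 1 -> legal
(2,4): flips 2 -> legal
(3,4): flips 1 -> legal
(3,5): no bracket -> illegal
(4,2): no bracket -> illegal
(4,3): no bracket -> illegal
(4,5): no bracket -> illegal
(5,3): no bracket -> illegal
(5,4): no bracket -> illegal
(5,5): flips 3 -> legal

Answer: (0,2) (0,3) (1,3) (1,4) (2,4) (3,4) (5,5)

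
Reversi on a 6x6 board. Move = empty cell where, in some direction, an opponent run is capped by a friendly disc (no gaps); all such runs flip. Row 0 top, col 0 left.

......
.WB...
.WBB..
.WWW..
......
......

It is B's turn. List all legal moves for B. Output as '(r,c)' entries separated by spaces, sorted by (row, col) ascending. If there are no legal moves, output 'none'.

(0,0): flips 1 -> legal
(0,1): no bracket -> illegal
(0,2): no bracket -> illegal
(1,0): flips 1 -> legal
(2,0): flips 1 -> legal
(2,4): no bracket -> illegal
(3,0): flips 1 -> legal
(3,4): no bracket -> illegal
(4,0): flips 1 -> legal
(4,1): flips 1 -> legal
(4,2): flips 1 -> legal
(4,3): flips 1 -> legal
(4,4): flips 1 -> legal

Answer: (0,0) (1,0) (2,0) (3,0) (4,0) (4,1) (4,2) (4,3) (4,4)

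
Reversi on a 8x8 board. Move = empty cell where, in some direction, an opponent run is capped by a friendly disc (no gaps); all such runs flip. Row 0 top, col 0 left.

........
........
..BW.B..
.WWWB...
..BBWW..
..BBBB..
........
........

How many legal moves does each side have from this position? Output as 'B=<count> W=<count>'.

Answer: B=11 W=13

Derivation:
-- B to move --
(1,2): flips 1 -> legal
(1,3): flips 2 -> legal
(1,4): no bracket -> illegal
(2,0): flips 1 -> legal
(2,1): flips 1 -> legal
(2,4): flips 2 -> legal
(3,0): flips 3 -> legal
(3,5): flips 2 -> legal
(3,6): flips 1 -> legal
(4,0): flips 1 -> legal
(4,1): no bracket -> illegal
(4,6): flips 2 -> legal
(5,6): flips 1 -> legal
B mobility = 11
-- W to move --
(1,1): flips 1 -> legal
(1,2): flips 1 -> legal
(1,3): flips 1 -> legal
(1,4): no bracket -> illegal
(1,5): no bracket -> illegal
(1,6): no bracket -> illegal
(2,1): flips 1 -> legal
(2,4): flips 1 -> legal
(2,6): no bracket -> illegal
(3,5): flips 1 -> legal
(3,6): no bracket -> illegal
(4,1): flips 2 -> legal
(4,6): no bracket -> illegal
(5,1): flips 1 -> legal
(5,6): no bracket -> illegal
(6,1): no bracket -> illegal
(6,2): flips 3 -> legal
(6,3): flips 3 -> legal
(6,4): flips 3 -> legal
(6,5): flips 3 -> legal
(6,6): flips 1 -> legal
W mobility = 13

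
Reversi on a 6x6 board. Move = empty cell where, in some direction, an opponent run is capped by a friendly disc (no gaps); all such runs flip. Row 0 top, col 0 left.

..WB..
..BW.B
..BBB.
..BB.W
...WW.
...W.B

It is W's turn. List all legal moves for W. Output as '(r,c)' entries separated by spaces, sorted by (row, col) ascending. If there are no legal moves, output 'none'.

Answer: (0,4) (1,1) (2,1) (3,1) (4,2)

Derivation:
(0,1): no bracket -> illegal
(0,4): flips 1 -> legal
(0,5): no bracket -> illegal
(1,1): flips 3 -> legal
(1,4): no bracket -> illegal
(2,1): flips 1 -> legal
(2,5): no bracket -> illegal
(3,1): flips 1 -> legal
(3,4): no bracket -> illegal
(4,1): no bracket -> illegal
(4,2): flips 3 -> legal
(4,5): no bracket -> illegal
(5,4): no bracket -> illegal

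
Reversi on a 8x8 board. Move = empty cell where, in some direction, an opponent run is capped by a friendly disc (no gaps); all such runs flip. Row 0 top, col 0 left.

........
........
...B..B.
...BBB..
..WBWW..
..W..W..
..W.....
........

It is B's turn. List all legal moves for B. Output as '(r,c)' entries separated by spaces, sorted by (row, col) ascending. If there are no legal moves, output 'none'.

(3,1): no bracket -> illegal
(3,2): no bracket -> illegal
(3,6): no bracket -> illegal
(4,1): flips 1 -> legal
(4,6): flips 2 -> legal
(5,1): flips 1 -> legal
(5,3): flips 1 -> legal
(5,4): flips 1 -> legal
(5,6): flips 1 -> legal
(6,1): flips 1 -> legal
(6,3): no bracket -> illegal
(6,4): no bracket -> illegal
(6,5): flips 2 -> legal
(6,6): flips 2 -> legal
(7,1): no bracket -> illegal
(7,2): no bracket -> illegal
(7,3): no bracket -> illegal

Answer: (4,1) (4,6) (5,1) (5,3) (5,4) (5,6) (6,1) (6,5) (6,6)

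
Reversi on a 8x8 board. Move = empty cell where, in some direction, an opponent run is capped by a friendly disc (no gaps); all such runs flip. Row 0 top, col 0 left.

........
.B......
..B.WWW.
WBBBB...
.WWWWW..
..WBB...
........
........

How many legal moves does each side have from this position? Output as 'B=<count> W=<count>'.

-- B to move --
(1,3): no bracket -> illegal
(1,4): flips 1 -> legal
(1,5): flips 1 -> legal
(1,6): flips 1 -> legal
(1,7): no bracket -> illegal
(2,0): no bracket -> illegal
(2,1): no bracket -> illegal
(2,3): no bracket -> illegal
(2,7): no bracket -> illegal
(3,5): flips 1 -> legal
(3,6): flips 1 -> legal
(3,7): no bracket -> illegal
(4,0): no bracket -> illegal
(4,6): no bracket -> illegal
(5,0): flips 1 -> legal
(5,1): flips 3 -> legal
(5,5): flips 1 -> legal
(5,6): flips 1 -> legal
(6,1): flips 2 -> legal
(6,2): flips 2 -> legal
(6,3): no bracket -> illegal
B mobility = 11
-- W to move --
(0,0): flips 3 -> legal
(0,1): no bracket -> illegal
(0,2): no bracket -> illegal
(1,0): no bracket -> illegal
(1,2): flips 2 -> legal
(1,3): no bracket -> illegal
(2,0): flips 1 -> legal
(2,1): flips 2 -> legal
(2,3): flips 3 -> legal
(3,5): flips 4 -> legal
(4,0): no bracket -> illegal
(5,5): flips 2 -> legal
(6,2): flips 1 -> legal
(6,3): flips 2 -> legal
(6,4): flips 2 -> legal
(6,5): flips 1 -> legal
W mobility = 11

Answer: B=11 W=11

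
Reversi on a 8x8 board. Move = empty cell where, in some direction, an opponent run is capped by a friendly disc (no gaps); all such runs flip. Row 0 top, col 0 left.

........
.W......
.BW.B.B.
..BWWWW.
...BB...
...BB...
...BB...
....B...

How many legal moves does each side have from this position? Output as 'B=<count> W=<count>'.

Answer: B=8 W=12

Derivation:
-- B to move --
(0,0): flips 3 -> legal
(0,1): flips 1 -> legal
(0,2): no bracket -> illegal
(1,0): no bracket -> illegal
(1,2): flips 1 -> legal
(1,3): no bracket -> illegal
(2,0): no bracket -> illegal
(2,3): flips 2 -> legal
(2,5): flips 1 -> legal
(2,7): no bracket -> illegal
(3,1): no bracket -> illegal
(3,7): flips 4 -> legal
(4,2): flips 1 -> legal
(4,5): no bracket -> illegal
(4,6): flips 2 -> legal
(4,7): no bracket -> illegal
B mobility = 8
-- W to move --
(1,0): no bracket -> illegal
(1,2): no bracket -> illegal
(1,3): flips 1 -> legal
(1,4): flips 1 -> legal
(1,5): flips 1 -> legal
(1,6): flips 1 -> legal
(1,7): flips 1 -> legal
(2,0): flips 1 -> legal
(2,3): no bracket -> illegal
(2,5): no bracket -> illegal
(2,7): no bracket -> illegal
(3,0): no bracket -> illegal
(3,1): flips 2 -> legal
(3,7): no bracket -> illegal
(4,1): no bracket -> illegal
(4,2): flips 1 -> legal
(4,5): no bracket -> illegal
(5,2): flips 1 -> legal
(5,5): flips 1 -> legal
(6,2): flips 2 -> legal
(6,5): no bracket -> illegal
(7,2): no bracket -> illegal
(7,3): flips 3 -> legal
(7,5): no bracket -> illegal
W mobility = 12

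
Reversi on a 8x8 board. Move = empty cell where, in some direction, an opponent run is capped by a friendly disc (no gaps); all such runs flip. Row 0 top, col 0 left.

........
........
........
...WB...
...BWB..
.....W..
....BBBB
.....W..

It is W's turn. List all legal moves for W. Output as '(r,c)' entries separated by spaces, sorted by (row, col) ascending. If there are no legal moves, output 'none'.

Answer: (2,4) (3,5) (4,2) (4,6) (5,3) (5,7) (7,3) (7,7)

Derivation:
(2,3): no bracket -> illegal
(2,4): flips 1 -> legal
(2,5): no bracket -> illegal
(3,2): no bracket -> illegal
(3,5): flips 2 -> legal
(3,6): no bracket -> illegal
(4,2): flips 1 -> legal
(4,6): flips 1 -> legal
(5,2): no bracket -> illegal
(5,3): flips 2 -> legal
(5,4): no bracket -> illegal
(5,6): no bracket -> illegal
(5,7): flips 1 -> legal
(6,3): no bracket -> illegal
(7,3): flips 1 -> legal
(7,4): no bracket -> illegal
(7,6): no bracket -> illegal
(7,7): flips 1 -> legal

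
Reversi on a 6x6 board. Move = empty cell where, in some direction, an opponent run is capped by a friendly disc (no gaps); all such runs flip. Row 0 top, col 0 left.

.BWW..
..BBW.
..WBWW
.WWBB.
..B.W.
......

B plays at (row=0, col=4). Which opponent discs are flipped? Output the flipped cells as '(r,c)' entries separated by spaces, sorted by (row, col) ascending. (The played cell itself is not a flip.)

Dir NW: edge -> no flip
Dir N: edge -> no flip
Dir NE: edge -> no flip
Dir W: opp run (0,3) (0,2) capped by B -> flip
Dir E: first cell '.' (not opp) -> no flip
Dir SW: first cell 'B' (not opp) -> no flip
Dir S: opp run (1,4) (2,4) capped by B -> flip
Dir SE: first cell '.' (not opp) -> no flip

Answer: (0,2) (0,3) (1,4) (2,4)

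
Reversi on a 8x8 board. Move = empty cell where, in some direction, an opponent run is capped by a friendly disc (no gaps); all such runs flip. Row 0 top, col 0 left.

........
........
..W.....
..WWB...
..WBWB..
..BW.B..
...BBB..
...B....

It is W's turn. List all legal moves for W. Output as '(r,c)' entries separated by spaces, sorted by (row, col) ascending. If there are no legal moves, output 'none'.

Answer: (2,4) (3,5) (4,6) (5,1) (5,4) (6,2) (6,6) (7,5)

Derivation:
(2,3): no bracket -> illegal
(2,4): flips 1 -> legal
(2,5): no bracket -> illegal
(3,5): flips 1 -> legal
(3,6): no bracket -> illegal
(4,1): no bracket -> illegal
(4,6): flips 1 -> legal
(5,1): flips 1 -> legal
(5,4): flips 1 -> legal
(5,6): no bracket -> illegal
(6,1): no bracket -> illegal
(6,2): flips 1 -> legal
(6,6): flips 1 -> legal
(7,2): no bracket -> illegal
(7,4): no bracket -> illegal
(7,5): flips 1 -> legal
(7,6): no bracket -> illegal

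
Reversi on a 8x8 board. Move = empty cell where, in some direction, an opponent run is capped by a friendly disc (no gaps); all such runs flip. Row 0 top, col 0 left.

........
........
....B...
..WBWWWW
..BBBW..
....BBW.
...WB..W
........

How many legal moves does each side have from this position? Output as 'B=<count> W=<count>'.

Answer: B=10 W=7

Derivation:
-- B to move --
(2,1): flips 1 -> legal
(2,2): flips 1 -> legal
(2,3): no bracket -> illegal
(2,5): flips 3 -> legal
(2,6): flips 1 -> legal
(2,7): flips 2 -> legal
(3,1): flips 1 -> legal
(4,1): no bracket -> illegal
(4,6): flips 2 -> legal
(4,7): no bracket -> illegal
(5,2): no bracket -> illegal
(5,3): no bracket -> illegal
(5,7): flips 1 -> legal
(6,2): flips 1 -> legal
(6,5): no bracket -> illegal
(6,6): no bracket -> illegal
(7,2): flips 1 -> legal
(7,3): no bracket -> illegal
(7,4): no bracket -> illegal
(7,6): no bracket -> illegal
(7,7): no bracket -> illegal
B mobility = 10
-- W to move --
(1,3): flips 1 -> legal
(1,4): flips 1 -> legal
(1,5): no bracket -> illegal
(2,2): no bracket -> illegal
(2,3): no bracket -> illegal
(2,5): no bracket -> illegal
(3,1): no bracket -> illegal
(4,1): flips 3 -> legal
(4,6): no bracket -> illegal
(5,1): no bracket -> illegal
(5,2): flips 2 -> legal
(5,3): flips 3 -> legal
(6,5): flips 4 -> legal
(6,6): no bracket -> illegal
(7,3): no bracket -> illegal
(7,4): flips 3 -> legal
(7,5): no bracket -> illegal
W mobility = 7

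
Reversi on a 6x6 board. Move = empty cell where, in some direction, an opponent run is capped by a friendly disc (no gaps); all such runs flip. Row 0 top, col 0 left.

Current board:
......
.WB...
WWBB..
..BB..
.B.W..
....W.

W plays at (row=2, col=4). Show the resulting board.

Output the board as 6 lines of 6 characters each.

Place W at (2,4); scan 8 dirs for brackets.
Dir NW: first cell '.' (not opp) -> no flip
Dir N: first cell '.' (not opp) -> no flip
Dir NE: first cell '.' (not opp) -> no flip
Dir W: opp run (2,3) (2,2) capped by W -> flip
Dir E: first cell '.' (not opp) -> no flip
Dir SW: opp run (3,3), next='.' -> no flip
Dir S: first cell '.' (not opp) -> no flip
Dir SE: first cell '.' (not opp) -> no flip
All flips: (2,2) (2,3)

Answer: ......
.WB...
WWWWW.
..BB..
.B.W..
....W.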